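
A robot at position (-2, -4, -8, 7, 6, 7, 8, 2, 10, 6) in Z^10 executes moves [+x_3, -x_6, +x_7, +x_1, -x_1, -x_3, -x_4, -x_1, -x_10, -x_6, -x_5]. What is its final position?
(-3, -4, -8, 6, 5, 5, 9, 2, 10, 5)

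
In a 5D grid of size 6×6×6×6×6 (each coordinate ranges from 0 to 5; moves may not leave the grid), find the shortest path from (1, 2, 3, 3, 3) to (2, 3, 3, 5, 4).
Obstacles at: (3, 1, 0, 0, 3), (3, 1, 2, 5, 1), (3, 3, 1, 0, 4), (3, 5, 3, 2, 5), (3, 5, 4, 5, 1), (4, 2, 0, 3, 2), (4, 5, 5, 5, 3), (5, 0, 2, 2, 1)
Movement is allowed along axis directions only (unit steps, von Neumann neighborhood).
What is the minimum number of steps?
5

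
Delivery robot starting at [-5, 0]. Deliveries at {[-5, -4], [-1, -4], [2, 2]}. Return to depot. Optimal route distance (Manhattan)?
26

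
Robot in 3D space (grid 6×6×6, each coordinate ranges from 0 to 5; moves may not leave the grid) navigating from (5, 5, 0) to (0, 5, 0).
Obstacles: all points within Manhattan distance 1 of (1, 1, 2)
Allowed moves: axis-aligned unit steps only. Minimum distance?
5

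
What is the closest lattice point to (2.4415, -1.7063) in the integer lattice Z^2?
(2, -2)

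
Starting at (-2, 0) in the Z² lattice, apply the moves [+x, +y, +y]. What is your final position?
(-1, 2)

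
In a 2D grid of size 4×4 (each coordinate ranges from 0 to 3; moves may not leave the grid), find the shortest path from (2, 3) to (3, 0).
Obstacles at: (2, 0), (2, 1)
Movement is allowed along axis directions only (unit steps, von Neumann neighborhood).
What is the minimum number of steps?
4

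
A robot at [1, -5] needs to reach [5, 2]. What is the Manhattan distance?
11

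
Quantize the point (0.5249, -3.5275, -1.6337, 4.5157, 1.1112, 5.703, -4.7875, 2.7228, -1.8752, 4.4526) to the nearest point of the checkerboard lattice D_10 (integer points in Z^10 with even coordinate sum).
(1, -4, -2, 4, 1, 6, -5, 3, -2, 4)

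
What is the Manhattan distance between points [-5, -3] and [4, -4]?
10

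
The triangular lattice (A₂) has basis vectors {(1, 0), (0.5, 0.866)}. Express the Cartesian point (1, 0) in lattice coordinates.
b₁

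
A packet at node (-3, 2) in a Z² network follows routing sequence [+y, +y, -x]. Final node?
(-4, 4)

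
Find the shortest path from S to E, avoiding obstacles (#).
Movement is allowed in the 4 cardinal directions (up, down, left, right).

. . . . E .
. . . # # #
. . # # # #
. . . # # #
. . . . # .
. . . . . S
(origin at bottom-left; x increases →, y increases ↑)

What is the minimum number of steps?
12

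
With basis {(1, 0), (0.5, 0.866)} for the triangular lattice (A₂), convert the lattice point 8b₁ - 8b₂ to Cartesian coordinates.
(4, -6.928)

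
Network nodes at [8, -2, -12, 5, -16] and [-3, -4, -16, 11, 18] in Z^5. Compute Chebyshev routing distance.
34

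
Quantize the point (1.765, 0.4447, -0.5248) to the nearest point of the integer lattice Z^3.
(2, 0, -1)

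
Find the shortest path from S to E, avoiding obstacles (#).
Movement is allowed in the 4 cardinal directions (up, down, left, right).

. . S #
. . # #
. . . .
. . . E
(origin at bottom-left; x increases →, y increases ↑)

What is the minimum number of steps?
6
(one shortest path: (2, 3) → (1, 3) → (1, 2) → (1, 1) → (2, 1) → (3, 1) → (3, 0))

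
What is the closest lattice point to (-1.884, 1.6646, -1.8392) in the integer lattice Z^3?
(-2, 2, -2)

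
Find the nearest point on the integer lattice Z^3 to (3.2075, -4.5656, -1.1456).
(3, -5, -1)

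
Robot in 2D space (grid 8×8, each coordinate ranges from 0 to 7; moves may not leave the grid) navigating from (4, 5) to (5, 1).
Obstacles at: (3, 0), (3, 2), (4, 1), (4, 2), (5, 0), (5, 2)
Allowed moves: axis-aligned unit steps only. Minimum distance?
7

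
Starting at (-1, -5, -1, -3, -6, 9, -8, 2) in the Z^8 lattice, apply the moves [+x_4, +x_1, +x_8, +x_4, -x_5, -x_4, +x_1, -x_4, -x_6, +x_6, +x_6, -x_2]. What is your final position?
(1, -6, -1, -3, -7, 10, -8, 3)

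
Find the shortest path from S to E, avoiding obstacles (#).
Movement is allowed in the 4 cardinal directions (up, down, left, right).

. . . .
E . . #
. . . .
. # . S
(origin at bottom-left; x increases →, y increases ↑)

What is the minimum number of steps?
5
(one shortest path: (3, 0) → (2, 0) → (2, 1) → (1, 1) → (0, 1) → (0, 2))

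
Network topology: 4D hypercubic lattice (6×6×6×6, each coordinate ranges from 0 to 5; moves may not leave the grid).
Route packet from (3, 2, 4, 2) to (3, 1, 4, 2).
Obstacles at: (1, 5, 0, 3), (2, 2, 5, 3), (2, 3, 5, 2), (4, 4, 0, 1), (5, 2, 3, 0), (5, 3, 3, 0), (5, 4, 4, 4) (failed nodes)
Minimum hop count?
1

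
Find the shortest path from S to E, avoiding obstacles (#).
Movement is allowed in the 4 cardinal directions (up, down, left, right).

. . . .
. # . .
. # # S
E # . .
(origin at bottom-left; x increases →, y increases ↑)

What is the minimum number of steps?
8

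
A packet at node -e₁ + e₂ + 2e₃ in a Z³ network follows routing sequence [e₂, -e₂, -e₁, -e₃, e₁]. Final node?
(-1, 1, 1)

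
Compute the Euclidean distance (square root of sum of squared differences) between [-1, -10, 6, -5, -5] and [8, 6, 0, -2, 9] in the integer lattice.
24.0416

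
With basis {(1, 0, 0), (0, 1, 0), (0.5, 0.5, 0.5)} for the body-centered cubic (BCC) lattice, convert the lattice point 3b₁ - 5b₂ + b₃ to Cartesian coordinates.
(3.5, -4.5, 0.5)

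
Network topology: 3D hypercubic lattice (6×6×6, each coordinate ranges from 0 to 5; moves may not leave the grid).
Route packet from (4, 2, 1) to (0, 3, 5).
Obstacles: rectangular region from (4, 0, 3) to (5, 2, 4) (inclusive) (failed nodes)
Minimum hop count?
9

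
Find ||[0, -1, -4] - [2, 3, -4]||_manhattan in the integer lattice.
6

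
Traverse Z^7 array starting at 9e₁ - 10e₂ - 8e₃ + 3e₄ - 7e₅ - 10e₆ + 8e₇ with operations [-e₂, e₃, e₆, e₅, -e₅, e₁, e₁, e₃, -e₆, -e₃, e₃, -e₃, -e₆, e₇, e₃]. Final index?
(11, -11, -6, 3, -7, -11, 9)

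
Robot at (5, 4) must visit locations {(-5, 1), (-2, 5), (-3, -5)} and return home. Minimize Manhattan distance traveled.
40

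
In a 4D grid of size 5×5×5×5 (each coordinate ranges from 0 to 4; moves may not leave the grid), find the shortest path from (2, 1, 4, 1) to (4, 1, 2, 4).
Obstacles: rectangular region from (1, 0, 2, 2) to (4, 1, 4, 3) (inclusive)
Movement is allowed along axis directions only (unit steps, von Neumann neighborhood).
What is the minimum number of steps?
9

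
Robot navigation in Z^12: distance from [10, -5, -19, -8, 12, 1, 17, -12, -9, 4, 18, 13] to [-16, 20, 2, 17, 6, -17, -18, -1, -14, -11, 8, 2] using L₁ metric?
208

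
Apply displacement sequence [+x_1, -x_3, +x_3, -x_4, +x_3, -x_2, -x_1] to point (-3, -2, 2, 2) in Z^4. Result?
(-3, -3, 3, 1)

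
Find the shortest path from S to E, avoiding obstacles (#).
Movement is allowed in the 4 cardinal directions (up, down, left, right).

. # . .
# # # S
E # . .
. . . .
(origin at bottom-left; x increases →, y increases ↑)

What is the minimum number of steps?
6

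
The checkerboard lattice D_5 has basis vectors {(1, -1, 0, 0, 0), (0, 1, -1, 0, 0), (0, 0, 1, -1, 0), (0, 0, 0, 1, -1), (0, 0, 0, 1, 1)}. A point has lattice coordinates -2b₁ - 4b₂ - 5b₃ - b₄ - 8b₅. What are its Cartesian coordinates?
(-2, -2, -1, -4, -7)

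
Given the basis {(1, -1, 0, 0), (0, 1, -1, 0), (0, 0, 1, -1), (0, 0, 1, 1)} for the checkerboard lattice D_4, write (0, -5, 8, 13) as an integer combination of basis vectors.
-5b₂ - 5b₃ + 8b₄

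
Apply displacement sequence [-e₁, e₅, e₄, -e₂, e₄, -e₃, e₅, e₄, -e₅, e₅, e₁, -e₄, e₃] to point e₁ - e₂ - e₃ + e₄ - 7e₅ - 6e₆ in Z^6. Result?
(1, -2, -1, 3, -5, -6)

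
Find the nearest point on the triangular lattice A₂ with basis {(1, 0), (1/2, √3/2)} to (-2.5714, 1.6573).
(-3, 1.732)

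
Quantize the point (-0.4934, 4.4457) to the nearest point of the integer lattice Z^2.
(0, 4)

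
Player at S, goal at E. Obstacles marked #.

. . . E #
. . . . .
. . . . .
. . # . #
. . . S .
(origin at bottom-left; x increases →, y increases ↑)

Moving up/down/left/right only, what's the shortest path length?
4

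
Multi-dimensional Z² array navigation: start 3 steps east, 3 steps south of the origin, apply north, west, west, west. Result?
(0, -2)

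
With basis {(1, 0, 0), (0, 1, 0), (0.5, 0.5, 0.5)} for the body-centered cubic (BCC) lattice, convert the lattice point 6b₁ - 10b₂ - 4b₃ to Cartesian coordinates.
(4, -12, -2)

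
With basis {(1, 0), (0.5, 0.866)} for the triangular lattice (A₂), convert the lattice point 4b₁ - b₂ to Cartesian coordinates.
(3.5, -0.866)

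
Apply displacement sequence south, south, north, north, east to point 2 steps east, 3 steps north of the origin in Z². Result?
(3, 3)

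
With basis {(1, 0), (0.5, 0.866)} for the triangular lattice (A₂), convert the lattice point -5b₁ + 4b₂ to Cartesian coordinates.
(-3, 3.464)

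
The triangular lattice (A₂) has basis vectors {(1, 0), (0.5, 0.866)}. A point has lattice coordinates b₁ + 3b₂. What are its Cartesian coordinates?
(2.5, 2.598)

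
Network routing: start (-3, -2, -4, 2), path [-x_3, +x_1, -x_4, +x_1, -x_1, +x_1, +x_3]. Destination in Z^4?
(-1, -2, -4, 1)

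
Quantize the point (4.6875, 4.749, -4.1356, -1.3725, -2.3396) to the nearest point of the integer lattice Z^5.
(5, 5, -4, -1, -2)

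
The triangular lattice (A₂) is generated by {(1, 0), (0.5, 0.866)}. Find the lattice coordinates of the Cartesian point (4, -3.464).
6b₁ - 4b₂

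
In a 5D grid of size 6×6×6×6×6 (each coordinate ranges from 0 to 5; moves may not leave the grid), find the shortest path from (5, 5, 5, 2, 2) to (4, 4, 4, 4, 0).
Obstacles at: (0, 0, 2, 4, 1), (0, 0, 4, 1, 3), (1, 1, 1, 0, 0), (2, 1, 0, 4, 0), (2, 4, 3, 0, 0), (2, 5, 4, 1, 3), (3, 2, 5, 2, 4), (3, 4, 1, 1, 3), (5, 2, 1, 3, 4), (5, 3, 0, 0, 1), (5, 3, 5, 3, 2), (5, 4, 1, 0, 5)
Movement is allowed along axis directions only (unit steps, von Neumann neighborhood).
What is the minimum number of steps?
7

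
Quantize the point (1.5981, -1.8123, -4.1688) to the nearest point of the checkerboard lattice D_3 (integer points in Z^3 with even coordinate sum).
(2, -2, -4)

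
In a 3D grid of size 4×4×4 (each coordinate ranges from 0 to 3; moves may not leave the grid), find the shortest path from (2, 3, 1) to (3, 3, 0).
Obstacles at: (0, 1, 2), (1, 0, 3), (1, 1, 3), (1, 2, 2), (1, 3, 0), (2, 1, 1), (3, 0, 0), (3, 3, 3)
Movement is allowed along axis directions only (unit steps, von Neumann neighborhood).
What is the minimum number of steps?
2
(one shortest path: (2, 3, 1) → (3, 3, 1) → (3, 3, 0))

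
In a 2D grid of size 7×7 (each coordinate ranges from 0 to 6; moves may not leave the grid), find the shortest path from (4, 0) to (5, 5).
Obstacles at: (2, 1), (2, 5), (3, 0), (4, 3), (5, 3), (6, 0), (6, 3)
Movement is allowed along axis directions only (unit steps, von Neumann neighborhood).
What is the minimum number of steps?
8
(one shortest path: (4, 0) → (4, 1) → (3, 1) → (3, 2) → (3, 3) → (3, 4) → (4, 4) → (5, 4) → (5, 5))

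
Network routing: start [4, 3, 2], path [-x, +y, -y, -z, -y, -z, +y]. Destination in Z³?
(3, 3, 0)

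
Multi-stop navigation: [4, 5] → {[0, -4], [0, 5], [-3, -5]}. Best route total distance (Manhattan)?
17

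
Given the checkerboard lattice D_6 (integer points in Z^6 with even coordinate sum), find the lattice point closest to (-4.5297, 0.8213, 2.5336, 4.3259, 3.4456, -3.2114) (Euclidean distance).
(-4, 1, 3, 4, 3, -3)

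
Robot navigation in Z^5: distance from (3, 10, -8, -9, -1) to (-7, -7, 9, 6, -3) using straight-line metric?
30.1164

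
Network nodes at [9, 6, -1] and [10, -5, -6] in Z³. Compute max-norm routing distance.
11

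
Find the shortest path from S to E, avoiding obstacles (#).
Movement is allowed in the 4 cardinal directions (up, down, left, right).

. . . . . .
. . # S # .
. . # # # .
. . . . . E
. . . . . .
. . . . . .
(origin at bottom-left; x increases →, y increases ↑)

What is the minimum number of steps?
6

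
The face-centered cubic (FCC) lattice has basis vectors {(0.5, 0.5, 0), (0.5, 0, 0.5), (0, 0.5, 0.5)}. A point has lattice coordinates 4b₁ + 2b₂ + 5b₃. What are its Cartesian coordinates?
(3, 4.5, 3.5)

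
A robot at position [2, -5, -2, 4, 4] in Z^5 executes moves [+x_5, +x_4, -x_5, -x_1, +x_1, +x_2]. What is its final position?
(2, -4, -2, 5, 4)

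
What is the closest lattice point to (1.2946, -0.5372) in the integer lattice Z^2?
(1, -1)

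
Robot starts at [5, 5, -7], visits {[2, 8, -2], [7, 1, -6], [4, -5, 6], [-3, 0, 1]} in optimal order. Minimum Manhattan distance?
56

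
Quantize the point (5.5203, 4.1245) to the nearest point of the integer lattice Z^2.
(6, 4)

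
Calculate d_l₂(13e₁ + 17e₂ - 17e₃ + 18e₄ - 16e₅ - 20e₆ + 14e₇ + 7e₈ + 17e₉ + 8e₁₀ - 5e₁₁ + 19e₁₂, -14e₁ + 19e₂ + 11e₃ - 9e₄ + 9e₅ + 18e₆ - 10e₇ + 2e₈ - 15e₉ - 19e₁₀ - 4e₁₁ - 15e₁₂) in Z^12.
88.4647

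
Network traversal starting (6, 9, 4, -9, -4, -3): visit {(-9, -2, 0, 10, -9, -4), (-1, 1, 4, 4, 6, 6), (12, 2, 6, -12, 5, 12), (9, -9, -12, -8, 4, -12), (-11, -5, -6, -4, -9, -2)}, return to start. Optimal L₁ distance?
266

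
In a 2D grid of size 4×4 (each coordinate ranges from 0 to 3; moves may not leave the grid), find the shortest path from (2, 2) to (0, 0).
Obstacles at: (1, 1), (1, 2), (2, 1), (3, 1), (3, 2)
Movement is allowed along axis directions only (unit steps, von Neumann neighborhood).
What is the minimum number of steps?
6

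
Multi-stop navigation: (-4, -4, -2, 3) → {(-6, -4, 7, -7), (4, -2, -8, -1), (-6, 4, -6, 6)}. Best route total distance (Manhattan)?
75
(one optimal route: (-4, -4, -2, 3) → (-6, 4, -6, 6) → (4, -2, -8, -1) → (-6, -4, 7, -7))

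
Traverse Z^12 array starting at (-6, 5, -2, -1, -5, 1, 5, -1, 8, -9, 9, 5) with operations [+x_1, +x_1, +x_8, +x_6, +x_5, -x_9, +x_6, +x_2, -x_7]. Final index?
(-4, 6, -2, -1, -4, 3, 4, 0, 7, -9, 9, 5)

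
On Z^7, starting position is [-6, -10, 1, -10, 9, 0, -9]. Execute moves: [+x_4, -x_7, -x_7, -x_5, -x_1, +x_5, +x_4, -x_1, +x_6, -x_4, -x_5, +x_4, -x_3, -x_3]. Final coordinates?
(-8, -10, -1, -8, 8, 1, -11)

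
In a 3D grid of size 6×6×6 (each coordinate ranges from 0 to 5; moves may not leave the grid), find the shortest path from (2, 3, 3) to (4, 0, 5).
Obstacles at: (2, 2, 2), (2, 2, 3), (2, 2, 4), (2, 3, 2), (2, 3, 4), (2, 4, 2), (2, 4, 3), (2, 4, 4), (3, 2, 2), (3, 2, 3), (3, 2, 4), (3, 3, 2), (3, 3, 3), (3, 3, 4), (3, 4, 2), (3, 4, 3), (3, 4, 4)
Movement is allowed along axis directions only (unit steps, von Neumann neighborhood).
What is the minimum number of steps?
9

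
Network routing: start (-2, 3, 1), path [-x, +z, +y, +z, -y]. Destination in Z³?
(-3, 3, 3)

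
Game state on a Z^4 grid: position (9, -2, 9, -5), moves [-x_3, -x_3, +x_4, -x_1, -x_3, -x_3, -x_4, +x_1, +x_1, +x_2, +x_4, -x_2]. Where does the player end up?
(10, -2, 5, -4)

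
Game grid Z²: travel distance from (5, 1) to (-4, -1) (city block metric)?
11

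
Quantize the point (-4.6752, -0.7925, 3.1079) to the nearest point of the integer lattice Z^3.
(-5, -1, 3)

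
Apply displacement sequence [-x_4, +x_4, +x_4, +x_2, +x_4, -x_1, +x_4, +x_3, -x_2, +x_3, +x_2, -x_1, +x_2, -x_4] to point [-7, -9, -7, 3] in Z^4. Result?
(-9, -7, -5, 5)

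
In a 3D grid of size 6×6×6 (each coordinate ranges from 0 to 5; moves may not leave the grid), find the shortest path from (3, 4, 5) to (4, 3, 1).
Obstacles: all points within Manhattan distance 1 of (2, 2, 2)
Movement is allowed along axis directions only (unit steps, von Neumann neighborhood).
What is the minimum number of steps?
6
(one shortest path: (3, 4, 5) → (4, 4, 5) → (4, 3, 5) → (4, 3, 4) → (4, 3, 3) → (4, 3, 2) → (4, 3, 1))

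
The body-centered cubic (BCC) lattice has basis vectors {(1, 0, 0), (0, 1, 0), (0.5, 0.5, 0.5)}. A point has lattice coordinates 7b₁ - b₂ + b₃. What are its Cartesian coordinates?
(7.5, -0.5, 0.5)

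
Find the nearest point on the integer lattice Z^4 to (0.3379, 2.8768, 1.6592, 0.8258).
(0, 3, 2, 1)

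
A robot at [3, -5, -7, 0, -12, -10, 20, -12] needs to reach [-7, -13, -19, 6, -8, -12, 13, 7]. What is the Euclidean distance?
27.8209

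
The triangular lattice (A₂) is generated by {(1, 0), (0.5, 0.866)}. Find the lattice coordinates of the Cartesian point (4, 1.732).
3b₁ + 2b₂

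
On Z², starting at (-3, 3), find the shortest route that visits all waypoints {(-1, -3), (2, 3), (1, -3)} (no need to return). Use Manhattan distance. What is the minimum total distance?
14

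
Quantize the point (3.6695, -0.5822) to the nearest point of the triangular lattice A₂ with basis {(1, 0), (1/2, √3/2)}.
(3.5, -0.866)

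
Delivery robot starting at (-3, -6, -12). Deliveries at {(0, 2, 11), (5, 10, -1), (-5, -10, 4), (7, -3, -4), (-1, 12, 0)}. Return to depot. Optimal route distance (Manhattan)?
116
(one optimal route: (-3, -6, -12) → (-5, -10, 4) → (0, 2, 11) → (-1, 12, 0) → (5, 10, -1) → (7, -3, -4) → (-3, -6, -12))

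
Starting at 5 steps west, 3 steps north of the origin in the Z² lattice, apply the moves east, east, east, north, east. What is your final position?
(-1, 4)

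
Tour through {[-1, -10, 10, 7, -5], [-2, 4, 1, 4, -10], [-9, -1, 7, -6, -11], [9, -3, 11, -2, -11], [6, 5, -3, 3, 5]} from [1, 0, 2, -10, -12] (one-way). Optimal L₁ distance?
143
(one optimal route: (1, 0, 2, -10, -12) → (-9, -1, 7, -6, -11) → (9, -3, 11, -2, -11) → (-1, -10, 10, 7, -5) → (-2, 4, 1, 4, -10) → (6, 5, -3, 3, 5))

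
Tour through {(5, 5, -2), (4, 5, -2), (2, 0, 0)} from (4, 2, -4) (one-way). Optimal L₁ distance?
16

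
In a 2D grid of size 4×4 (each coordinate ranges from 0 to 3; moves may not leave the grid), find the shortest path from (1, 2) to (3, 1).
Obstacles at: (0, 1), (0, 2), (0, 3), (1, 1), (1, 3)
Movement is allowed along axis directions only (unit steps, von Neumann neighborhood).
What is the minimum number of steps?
3
(one shortest path: (1, 2) → (2, 2) → (3, 2) → (3, 1))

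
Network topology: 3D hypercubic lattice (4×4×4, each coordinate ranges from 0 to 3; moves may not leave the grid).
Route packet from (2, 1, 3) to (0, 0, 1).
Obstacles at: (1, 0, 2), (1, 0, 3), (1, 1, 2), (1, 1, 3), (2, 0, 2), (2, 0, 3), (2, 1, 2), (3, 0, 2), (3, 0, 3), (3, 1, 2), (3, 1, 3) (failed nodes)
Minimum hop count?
7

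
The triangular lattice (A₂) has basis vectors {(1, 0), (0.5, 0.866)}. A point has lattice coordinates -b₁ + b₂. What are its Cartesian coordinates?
(-0.5, 0.866)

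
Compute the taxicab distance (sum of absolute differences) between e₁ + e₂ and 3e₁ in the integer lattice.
3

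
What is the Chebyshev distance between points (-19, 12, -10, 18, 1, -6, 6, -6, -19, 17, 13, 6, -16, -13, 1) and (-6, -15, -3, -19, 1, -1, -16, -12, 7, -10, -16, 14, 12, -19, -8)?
37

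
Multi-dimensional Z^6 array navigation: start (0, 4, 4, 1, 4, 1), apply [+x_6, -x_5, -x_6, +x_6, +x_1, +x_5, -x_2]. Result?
(1, 3, 4, 1, 4, 2)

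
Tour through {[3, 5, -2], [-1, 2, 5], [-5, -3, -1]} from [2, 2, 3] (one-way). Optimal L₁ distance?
36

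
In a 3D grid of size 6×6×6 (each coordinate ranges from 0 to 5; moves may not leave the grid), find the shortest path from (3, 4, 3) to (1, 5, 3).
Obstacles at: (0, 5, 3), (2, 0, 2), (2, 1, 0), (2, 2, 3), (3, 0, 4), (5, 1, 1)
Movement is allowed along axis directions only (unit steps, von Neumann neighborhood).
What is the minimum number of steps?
3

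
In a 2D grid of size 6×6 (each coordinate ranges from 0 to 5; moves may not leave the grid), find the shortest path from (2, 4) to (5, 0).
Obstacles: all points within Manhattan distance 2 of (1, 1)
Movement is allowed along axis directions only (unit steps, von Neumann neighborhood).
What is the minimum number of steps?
7
(one shortest path: (2, 4) → (3, 4) → (4, 4) → (5, 4) → (5, 3) → (5, 2) → (5, 1) → (5, 0))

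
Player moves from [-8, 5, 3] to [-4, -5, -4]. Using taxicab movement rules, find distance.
21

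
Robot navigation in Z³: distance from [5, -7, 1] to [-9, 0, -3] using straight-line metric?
16.1555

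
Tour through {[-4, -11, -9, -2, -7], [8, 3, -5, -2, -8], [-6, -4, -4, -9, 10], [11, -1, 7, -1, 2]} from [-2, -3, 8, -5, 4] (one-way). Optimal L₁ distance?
121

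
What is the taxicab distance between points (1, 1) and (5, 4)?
7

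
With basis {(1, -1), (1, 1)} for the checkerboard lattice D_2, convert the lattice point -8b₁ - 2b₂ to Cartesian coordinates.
(-10, 6)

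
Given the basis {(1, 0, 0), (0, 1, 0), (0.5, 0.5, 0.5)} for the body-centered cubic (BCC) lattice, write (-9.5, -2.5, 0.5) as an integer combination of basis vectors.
-10b₁ - 3b₂ + b₃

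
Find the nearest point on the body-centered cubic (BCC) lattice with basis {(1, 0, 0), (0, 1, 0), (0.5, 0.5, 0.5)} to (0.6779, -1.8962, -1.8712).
(1, -2, -2)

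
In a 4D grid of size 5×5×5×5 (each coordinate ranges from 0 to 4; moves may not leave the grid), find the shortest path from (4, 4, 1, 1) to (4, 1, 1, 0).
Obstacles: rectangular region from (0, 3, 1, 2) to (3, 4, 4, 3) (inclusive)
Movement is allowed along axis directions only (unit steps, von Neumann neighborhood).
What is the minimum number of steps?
4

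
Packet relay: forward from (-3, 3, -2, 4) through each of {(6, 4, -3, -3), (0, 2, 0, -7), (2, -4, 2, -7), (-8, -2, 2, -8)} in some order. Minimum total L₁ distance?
56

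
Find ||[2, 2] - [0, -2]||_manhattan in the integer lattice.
6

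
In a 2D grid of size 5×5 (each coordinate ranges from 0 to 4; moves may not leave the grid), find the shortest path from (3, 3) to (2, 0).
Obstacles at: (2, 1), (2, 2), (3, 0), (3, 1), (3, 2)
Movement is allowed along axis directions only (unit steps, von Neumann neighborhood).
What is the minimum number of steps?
6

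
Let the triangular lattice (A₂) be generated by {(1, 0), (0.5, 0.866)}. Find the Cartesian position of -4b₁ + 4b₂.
(-2, 3.464)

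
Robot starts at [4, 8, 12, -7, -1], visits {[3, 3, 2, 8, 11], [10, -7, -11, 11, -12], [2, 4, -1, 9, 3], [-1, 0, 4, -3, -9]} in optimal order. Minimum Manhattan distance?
133
(one optimal route: (4, 8, 12, -7, -1) → (-1, 0, 4, -3, -9) → (3, 3, 2, 8, 11) → (2, 4, -1, 9, 3) → (10, -7, -11, 11, -12))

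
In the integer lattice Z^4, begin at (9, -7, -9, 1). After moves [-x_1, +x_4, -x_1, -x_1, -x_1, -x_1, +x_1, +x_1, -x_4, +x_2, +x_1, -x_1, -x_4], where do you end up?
(6, -6, -9, 0)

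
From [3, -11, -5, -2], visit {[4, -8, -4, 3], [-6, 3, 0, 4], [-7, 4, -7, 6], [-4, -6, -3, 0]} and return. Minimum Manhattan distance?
84
(one optimal route: (3, -11, -5, -2) → (4, -8, -4, 3) → (-7, 4, -7, 6) → (-6, 3, 0, 4) → (-4, -6, -3, 0) → (3, -11, -5, -2))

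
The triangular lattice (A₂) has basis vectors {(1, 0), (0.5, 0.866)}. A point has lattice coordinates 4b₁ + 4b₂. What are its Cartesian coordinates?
(6, 3.464)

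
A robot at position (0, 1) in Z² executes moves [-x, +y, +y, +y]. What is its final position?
(-1, 4)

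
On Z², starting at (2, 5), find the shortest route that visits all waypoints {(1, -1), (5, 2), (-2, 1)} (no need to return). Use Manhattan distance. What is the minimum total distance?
18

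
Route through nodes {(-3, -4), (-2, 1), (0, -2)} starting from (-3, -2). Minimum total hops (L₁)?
12
(one optimal route: (-3, -2) → (-3, -4) → (0, -2) → (-2, 1))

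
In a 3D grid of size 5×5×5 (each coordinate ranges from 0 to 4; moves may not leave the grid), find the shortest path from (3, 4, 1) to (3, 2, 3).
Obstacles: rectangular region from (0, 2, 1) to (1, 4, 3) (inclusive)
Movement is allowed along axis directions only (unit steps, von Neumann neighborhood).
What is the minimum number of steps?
4
(one shortest path: (3, 4, 1) → (3, 3, 1) → (3, 2, 1) → (3, 2, 2) → (3, 2, 3))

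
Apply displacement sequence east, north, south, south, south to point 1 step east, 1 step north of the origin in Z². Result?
(2, -1)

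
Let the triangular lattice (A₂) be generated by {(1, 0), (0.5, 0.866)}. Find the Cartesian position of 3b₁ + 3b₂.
(4.5, 2.598)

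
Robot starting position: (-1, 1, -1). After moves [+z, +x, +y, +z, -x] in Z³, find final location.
(-1, 2, 1)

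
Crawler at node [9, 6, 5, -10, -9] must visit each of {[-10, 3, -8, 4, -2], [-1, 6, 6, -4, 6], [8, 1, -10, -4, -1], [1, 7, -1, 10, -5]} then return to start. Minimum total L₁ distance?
164
(one optimal route: (9, 6, 5, -10, -9) → (-1, 6, 6, -4, 6) → (1, 7, -1, 10, -5) → (-10, 3, -8, 4, -2) → (8, 1, -10, -4, -1) → (9, 6, 5, -10, -9))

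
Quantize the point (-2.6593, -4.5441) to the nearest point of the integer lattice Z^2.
(-3, -5)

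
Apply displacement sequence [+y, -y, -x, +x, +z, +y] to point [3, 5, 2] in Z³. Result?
(3, 6, 3)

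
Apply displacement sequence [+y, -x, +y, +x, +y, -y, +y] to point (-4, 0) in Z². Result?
(-4, 3)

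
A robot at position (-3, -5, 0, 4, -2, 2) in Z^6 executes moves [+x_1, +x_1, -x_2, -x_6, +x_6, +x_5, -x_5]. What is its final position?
(-1, -6, 0, 4, -2, 2)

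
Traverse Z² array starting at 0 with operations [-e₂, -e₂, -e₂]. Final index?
(0, -3)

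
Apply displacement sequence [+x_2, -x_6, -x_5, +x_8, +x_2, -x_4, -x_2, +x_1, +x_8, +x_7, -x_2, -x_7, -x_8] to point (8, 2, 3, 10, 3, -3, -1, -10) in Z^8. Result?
(9, 2, 3, 9, 2, -4, -1, -9)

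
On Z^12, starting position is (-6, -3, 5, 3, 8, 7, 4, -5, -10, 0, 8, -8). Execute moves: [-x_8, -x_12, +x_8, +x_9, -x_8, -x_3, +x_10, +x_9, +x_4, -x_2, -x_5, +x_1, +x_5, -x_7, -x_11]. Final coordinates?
(-5, -4, 4, 4, 8, 7, 3, -6, -8, 1, 7, -9)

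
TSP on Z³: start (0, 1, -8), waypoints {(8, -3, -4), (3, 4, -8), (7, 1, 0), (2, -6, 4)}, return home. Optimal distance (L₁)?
68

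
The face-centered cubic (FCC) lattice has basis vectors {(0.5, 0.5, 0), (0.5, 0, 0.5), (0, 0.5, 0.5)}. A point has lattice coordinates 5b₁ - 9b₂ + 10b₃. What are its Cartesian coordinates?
(-2, 7.5, 0.5)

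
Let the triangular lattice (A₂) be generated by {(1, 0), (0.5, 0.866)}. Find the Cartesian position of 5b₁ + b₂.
(5.5, 0.866)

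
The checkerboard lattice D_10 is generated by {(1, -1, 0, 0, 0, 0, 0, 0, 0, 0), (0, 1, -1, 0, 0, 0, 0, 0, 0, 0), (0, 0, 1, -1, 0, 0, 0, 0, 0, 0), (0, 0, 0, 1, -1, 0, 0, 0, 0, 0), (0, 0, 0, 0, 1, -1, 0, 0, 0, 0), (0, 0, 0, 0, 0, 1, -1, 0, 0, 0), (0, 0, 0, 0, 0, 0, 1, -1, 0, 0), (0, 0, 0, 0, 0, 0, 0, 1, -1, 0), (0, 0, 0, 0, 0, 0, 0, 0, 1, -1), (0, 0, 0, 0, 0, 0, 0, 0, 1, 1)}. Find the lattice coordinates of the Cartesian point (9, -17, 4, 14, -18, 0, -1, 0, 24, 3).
9b₁ - 8b₂ - 4b₃ + 10b₄ - 8b₅ - 8b₆ - 9b₇ - 9b₈ + 6b₉ + 9b₁₀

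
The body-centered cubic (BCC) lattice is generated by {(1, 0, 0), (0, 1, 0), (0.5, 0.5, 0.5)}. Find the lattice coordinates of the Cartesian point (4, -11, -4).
8b₁ - 7b₂ - 8b₃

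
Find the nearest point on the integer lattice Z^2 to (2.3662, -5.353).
(2, -5)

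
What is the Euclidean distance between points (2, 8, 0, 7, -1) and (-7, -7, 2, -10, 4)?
24.98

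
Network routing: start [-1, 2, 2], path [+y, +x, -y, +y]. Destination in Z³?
(0, 3, 2)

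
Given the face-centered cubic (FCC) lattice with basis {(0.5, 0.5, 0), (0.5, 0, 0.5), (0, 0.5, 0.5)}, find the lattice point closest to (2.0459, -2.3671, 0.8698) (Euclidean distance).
(2, -2, 1)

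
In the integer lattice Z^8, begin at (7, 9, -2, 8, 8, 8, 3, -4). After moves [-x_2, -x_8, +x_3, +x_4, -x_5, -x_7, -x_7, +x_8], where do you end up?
(7, 8, -1, 9, 7, 8, 1, -4)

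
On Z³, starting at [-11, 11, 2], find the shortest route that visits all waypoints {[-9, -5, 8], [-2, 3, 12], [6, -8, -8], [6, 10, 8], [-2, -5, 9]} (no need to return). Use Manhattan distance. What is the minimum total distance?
96
(one optimal route: (-11, 11, 2) → (-9, -5, 8) → (-2, -5, 9) → (-2, 3, 12) → (6, 10, 8) → (6, -8, -8))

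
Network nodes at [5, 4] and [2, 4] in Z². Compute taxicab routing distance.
3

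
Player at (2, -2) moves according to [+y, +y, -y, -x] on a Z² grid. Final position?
(1, -1)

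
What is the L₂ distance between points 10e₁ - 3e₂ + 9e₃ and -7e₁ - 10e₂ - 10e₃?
26.4386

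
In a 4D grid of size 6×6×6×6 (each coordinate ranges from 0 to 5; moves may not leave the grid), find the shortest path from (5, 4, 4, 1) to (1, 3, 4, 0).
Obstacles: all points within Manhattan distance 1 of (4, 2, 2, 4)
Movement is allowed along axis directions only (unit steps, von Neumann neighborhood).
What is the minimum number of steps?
6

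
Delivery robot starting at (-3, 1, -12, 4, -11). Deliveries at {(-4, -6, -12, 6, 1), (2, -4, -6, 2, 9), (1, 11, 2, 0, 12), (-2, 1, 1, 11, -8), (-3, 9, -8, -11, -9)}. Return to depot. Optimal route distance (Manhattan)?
190
(one optimal route: (-3, 1, -12, 4, -11) → (-4, -6, -12, 6, 1) → (2, -4, -6, 2, 9) → (1, 11, 2, 0, 12) → (-3, 9, -8, -11, -9) → (-2, 1, 1, 11, -8) → (-3, 1, -12, 4, -11))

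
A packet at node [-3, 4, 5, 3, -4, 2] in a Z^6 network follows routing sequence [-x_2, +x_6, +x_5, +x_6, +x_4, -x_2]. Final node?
(-3, 2, 5, 4, -3, 4)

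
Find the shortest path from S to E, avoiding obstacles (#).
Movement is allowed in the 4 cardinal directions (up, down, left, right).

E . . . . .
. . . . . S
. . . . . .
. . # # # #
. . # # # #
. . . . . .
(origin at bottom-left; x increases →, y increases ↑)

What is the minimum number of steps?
6
(one shortest path: (5, 4) → (4, 4) → (3, 4) → (2, 4) → (1, 4) → (0, 4) → (0, 5))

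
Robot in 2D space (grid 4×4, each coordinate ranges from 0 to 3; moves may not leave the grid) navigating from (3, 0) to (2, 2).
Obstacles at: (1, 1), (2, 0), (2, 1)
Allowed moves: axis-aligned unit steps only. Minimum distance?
3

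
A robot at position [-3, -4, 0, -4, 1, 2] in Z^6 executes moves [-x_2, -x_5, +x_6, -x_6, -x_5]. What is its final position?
(-3, -5, 0, -4, -1, 2)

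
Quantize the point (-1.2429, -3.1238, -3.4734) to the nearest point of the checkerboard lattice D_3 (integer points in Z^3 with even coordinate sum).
(-1, -3, -4)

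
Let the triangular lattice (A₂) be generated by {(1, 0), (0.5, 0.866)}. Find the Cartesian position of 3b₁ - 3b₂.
(1.5, -2.598)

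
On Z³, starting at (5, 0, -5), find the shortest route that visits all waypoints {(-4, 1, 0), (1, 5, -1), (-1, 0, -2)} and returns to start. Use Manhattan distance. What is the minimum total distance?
38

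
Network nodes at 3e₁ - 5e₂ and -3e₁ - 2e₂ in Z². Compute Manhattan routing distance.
9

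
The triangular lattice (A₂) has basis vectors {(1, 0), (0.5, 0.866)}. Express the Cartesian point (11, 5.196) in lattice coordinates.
8b₁ + 6b₂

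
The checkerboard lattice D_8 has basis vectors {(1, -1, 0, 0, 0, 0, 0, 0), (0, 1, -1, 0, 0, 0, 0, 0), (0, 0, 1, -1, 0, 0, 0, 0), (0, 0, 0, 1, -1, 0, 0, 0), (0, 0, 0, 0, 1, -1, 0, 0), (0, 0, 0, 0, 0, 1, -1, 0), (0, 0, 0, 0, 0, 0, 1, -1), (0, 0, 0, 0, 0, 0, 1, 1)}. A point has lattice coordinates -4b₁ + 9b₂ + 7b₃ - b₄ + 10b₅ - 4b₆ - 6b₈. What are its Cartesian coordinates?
(-4, 13, -2, -8, 11, -14, -2, -6)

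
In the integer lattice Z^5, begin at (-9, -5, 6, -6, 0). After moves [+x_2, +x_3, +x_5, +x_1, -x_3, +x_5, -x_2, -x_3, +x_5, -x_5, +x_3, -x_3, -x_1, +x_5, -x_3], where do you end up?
(-9, -5, 4, -6, 3)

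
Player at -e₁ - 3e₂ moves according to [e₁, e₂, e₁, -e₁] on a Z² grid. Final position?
(0, -2)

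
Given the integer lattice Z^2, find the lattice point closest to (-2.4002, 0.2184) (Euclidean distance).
(-2, 0)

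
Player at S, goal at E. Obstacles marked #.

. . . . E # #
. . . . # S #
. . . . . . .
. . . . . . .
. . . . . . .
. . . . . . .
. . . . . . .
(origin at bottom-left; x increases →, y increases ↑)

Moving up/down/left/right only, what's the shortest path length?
6
(one shortest path: (5, 5) → (5, 4) → (4, 4) → (3, 4) → (3, 5) → (3, 6) → (4, 6))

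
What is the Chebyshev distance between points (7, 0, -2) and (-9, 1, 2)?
16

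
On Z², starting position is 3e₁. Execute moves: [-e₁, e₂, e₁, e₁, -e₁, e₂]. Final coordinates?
(3, 2)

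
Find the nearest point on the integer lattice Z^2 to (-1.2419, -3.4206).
(-1, -3)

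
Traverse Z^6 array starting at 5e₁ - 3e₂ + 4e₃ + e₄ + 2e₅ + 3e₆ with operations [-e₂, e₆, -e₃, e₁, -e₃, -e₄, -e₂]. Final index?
(6, -5, 2, 0, 2, 4)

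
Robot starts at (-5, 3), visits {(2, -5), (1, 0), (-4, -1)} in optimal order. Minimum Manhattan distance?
17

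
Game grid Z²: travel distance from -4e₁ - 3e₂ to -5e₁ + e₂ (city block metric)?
5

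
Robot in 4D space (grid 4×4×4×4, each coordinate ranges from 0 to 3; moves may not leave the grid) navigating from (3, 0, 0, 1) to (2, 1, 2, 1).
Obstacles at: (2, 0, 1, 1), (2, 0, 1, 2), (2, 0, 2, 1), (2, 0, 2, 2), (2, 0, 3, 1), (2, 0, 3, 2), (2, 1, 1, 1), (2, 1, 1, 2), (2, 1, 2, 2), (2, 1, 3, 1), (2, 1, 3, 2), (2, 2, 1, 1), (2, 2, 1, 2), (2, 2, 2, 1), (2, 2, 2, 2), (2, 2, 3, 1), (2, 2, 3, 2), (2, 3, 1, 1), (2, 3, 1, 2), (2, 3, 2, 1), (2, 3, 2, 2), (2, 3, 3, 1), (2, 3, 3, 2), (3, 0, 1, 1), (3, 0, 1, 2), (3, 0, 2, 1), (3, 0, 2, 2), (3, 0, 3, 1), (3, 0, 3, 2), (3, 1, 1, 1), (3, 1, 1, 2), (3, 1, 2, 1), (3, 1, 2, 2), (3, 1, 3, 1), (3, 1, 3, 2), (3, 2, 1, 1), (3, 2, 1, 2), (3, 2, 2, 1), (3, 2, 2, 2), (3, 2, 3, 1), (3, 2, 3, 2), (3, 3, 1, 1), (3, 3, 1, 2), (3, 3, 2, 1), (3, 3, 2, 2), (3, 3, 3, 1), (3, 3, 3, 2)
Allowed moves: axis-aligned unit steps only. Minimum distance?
6
(one shortest path: (3, 0, 0, 1) → (2, 0, 0, 1) → (1, 0, 0, 1) → (1, 1, 0, 1) → (1, 1, 1, 1) → (1, 1, 2, 1) → (2, 1, 2, 1))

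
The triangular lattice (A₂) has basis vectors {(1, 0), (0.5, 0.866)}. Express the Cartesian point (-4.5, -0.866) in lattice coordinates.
-4b₁ - b₂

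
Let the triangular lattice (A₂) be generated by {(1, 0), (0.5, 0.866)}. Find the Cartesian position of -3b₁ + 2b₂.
(-2, 1.732)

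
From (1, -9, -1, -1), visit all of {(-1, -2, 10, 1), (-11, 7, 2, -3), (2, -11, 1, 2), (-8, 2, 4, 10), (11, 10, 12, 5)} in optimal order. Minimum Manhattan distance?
122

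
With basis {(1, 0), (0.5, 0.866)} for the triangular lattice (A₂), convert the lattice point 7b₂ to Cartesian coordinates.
(3.5, 6.062)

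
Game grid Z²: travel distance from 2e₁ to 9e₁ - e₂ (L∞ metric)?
7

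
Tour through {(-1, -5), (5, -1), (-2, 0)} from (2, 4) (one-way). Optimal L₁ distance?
22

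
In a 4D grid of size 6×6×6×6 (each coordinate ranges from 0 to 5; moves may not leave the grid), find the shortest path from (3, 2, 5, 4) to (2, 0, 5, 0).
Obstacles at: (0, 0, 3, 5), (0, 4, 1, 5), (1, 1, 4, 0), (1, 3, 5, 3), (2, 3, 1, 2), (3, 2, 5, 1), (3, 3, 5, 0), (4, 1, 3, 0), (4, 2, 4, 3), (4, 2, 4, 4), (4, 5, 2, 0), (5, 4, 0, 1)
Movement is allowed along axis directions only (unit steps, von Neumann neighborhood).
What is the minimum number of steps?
7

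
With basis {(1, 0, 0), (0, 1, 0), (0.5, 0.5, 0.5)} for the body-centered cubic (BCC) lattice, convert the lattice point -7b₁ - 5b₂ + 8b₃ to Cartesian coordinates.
(-3, -1, 4)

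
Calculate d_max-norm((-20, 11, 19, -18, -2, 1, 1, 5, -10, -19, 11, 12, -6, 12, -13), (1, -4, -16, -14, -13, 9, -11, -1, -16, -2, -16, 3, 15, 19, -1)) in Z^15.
35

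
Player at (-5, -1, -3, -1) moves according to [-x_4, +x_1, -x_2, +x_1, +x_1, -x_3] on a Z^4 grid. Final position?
(-2, -2, -4, -2)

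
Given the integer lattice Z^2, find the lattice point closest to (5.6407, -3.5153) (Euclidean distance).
(6, -4)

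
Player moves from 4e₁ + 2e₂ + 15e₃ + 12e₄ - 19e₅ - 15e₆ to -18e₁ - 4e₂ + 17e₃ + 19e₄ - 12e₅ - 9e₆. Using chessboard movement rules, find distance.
22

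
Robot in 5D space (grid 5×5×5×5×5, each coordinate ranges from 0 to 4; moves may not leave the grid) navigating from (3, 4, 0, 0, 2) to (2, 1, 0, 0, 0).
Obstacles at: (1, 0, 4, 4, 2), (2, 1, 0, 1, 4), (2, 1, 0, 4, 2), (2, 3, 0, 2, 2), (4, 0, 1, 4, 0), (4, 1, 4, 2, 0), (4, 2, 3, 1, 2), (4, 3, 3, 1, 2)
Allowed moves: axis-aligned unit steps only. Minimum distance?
6
(one shortest path: (3, 4, 0, 0, 2) → (2, 4, 0, 0, 2) → (2, 3, 0, 0, 2) → (2, 2, 0, 0, 2) → (2, 1, 0, 0, 2) → (2, 1, 0, 0, 1) → (2, 1, 0, 0, 0))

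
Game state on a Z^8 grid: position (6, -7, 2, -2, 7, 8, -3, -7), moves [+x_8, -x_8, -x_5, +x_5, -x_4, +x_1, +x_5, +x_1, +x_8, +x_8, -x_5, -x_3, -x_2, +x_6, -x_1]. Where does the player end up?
(7, -8, 1, -3, 7, 9, -3, -5)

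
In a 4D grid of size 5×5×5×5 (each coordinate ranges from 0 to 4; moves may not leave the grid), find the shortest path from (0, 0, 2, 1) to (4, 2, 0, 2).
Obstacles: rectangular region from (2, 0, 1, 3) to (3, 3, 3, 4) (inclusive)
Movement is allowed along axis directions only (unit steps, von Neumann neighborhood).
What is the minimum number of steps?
9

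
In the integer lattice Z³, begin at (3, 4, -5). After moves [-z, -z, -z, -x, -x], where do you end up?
(1, 4, -8)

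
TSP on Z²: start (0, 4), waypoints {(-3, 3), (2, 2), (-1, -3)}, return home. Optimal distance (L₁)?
24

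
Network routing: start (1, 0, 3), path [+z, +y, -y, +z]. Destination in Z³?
(1, 0, 5)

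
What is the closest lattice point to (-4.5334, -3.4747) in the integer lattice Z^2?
(-5, -3)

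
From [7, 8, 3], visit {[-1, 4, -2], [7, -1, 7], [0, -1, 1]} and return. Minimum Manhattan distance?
52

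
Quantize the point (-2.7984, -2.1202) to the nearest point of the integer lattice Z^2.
(-3, -2)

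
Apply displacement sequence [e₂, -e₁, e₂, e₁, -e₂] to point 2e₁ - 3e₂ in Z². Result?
(2, -2)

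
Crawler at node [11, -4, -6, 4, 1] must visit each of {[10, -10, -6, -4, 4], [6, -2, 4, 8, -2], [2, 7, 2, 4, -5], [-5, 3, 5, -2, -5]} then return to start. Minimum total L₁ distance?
134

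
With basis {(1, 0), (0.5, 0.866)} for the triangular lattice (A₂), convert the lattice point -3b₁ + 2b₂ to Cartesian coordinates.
(-2, 1.732)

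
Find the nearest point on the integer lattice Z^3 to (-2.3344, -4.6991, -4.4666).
(-2, -5, -4)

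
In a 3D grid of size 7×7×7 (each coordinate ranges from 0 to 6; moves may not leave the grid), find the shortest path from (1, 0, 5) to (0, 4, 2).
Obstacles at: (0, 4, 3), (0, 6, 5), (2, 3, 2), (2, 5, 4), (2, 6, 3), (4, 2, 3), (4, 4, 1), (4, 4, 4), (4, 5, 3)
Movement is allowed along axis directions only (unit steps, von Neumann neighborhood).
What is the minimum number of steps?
8
(one shortest path: (1, 0, 5) → (0, 0, 5) → (0, 1, 5) → (0, 2, 5) → (0, 3, 5) → (0, 3, 4) → (0, 3, 3) → (0, 3, 2) → (0, 4, 2))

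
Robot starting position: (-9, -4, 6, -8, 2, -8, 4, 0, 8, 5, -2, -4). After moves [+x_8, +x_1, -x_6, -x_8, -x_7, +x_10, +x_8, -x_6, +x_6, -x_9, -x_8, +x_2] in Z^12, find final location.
(-8, -3, 6, -8, 2, -9, 3, 0, 7, 6, -2, -4)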